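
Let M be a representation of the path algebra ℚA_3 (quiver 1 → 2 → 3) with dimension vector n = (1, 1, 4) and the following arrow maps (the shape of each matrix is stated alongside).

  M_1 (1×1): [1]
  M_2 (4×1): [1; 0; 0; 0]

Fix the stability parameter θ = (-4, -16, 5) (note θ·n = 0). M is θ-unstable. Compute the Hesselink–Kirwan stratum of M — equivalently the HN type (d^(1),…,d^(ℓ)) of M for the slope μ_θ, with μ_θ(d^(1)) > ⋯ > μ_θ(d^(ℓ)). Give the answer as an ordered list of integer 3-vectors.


Barcode: M ≅ I[1,3], I[3,3]^3. HN layers by μ_θ (2 steps, strictly decreasing):
  μ^(1)=5; μ^(2)=-10

((0, 0, 4); (1, 1, 0))


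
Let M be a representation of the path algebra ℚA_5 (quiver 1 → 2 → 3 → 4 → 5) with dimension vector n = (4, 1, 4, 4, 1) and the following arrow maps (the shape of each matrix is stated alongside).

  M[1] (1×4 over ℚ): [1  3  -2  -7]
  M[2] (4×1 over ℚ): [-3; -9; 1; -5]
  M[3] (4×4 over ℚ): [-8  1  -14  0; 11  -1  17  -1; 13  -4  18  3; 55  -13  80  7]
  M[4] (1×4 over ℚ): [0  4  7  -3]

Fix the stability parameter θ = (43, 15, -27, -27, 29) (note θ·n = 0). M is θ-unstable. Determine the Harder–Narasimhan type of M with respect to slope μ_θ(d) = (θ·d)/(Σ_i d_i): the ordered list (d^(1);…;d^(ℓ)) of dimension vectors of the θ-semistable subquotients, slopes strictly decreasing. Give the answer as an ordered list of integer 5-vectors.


Via rank(M_{q-1}∘⋯∘M_p): M ≅ I[1,1]^3, I[1,5], I[3,4]^3.
μ_θ-semistable layers: μ^(1)=43; μ^(2)=29; μ^(3)=1; μ^(4)=-27

((3, 0, 0, 0, 0); (0, 0, 0, 0, 1); (1, 1, 1, 1, 0); (0, 0, 3, 3, 0))


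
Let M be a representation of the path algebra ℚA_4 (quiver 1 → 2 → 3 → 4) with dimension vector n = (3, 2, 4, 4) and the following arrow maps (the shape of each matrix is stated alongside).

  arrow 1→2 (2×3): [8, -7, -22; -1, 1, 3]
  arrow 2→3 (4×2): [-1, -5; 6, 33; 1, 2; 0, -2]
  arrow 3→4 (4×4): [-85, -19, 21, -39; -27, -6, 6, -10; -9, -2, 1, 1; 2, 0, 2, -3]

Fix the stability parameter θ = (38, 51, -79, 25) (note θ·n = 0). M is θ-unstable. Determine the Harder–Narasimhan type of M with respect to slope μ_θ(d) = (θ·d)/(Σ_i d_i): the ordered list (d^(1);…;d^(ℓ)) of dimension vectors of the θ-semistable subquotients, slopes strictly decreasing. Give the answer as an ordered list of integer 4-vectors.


Barcode: M ≅ I[1,1], I[1,4]^2, I[3,4]^2. HN layers by μ_θ (4 steps, strictly decreasing):
  μ^(1)=38; μ^(2)=25; μ^(3)=10/3; μ^(4)=-79

((1, 0, 0, 0); (0, 0, 0, 4); (2, 2, 2, 0); (0, 0, 2, 0))


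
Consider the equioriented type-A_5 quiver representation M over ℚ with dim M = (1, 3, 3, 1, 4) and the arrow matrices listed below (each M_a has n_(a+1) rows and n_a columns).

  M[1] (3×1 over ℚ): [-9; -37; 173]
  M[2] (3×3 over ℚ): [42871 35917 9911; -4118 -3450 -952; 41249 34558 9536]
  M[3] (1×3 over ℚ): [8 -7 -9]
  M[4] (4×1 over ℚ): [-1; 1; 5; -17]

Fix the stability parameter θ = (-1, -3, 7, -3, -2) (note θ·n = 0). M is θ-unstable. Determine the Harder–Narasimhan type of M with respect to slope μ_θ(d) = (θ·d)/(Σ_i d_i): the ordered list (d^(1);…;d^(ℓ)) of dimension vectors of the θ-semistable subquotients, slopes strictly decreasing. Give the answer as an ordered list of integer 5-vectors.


Interval decomposition of M: I[1,5], I[2,3]^2, I[5,5]^3.
HN type (ℓ=4): μ^(1)=7; μ^(2)=2/3; μ^(3)=-2; μ^(4)=-3

((0, 0, 2, 0, 0); (0, 0, 1, 1, 1); (1, 1, 0, 0, 3); (0, 2, 0, 0, 0))


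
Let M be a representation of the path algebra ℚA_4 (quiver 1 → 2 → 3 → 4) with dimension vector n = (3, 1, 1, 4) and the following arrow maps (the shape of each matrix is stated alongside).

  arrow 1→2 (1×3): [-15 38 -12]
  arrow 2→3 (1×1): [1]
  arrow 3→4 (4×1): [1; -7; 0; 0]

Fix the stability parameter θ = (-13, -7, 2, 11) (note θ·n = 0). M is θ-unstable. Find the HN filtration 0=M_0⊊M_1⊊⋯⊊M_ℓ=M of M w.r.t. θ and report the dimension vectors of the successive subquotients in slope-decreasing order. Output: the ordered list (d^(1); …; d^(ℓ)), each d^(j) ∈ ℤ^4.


Interval decomposition of M: I[1,1]^2, I[1,4], I[4,4]^3.
HN type (ℓ=4): μ^(1)=11; μ^(2)=2; μ^(3)=-7; μ^(4)=-13

((0, 0, 0, 4); (0, 0, 1, 0); (0, 1, 0, 0); (3, 0, 0, 0))


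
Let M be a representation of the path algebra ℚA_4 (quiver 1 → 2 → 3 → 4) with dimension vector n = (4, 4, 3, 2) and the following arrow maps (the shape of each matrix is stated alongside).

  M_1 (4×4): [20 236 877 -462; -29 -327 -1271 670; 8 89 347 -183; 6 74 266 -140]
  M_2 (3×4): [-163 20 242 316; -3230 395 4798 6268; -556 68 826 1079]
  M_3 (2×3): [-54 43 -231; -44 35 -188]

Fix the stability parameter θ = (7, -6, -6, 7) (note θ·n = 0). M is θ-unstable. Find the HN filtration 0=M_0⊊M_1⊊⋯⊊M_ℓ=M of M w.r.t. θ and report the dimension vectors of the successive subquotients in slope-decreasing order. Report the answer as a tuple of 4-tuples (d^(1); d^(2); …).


Barcode: M ≅ I[1,1], I[1,3], I[1,4]^2, I[2,2]. HN layers by μ_θ (3 steps, strictly decreasing):
  μ^(1)=7; μ^(2)=-5/3; μ^(3)=-6

((1, 0, 0, 2); (3, 3, 3, 0); (0, 1, 0, 0))


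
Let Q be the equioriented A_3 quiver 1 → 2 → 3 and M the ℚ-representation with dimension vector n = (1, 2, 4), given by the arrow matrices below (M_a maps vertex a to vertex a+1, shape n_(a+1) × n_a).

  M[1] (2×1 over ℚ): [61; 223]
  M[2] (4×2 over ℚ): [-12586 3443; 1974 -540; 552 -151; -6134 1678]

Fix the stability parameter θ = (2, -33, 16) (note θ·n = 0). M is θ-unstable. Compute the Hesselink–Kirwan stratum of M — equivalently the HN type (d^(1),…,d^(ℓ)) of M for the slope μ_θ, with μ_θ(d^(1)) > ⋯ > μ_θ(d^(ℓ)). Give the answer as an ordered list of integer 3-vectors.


Via rank(M_{q-1}∘⋯∘M_p): M ≅ I[1,3], I[2,3], I[3,3]^2.
μ_θ-semistable layers: μ^(1)=16; μ^(2)=-31/2; μ^(3)=-33

((0, 0, 4); (1, 1, 0); (0, 1, 0))


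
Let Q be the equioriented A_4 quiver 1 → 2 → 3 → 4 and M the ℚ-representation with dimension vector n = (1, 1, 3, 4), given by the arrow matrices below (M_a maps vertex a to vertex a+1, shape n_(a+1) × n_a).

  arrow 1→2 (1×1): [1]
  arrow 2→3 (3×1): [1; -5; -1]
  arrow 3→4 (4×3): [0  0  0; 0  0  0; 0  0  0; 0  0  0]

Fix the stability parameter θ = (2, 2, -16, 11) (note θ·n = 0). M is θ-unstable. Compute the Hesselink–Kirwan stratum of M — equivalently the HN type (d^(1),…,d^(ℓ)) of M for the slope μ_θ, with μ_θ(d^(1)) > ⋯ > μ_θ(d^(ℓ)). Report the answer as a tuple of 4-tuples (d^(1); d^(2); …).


Interval decomposition of M: I[1,3], I[3,3]^2, I[4,4]^4.
HN type (ℓ=3): μ^(1)=11; μ^(2)=-4; μ^(3)=-16

((0, 0, 0, 4); (1, 1, 1, 0); (0, 0, 2, 0))


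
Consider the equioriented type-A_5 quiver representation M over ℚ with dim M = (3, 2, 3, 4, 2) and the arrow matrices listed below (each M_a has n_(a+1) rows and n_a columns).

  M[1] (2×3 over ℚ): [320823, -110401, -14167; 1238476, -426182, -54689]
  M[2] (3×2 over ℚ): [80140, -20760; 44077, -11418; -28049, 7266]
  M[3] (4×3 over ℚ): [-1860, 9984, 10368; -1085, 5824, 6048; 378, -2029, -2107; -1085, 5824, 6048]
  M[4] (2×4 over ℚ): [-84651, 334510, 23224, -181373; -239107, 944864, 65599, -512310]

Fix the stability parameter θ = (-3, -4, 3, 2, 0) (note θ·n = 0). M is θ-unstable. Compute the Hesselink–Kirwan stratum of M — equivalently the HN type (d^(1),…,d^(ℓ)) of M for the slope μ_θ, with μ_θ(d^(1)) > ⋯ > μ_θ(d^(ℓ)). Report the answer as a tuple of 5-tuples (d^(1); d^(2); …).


Barcode: M ≅ I[1,1], I[1,2], I[1,5], I[3,3], I[3,5], I[4,4]^2. HN layers by μ_θ (5 steps, strictly decreasing):
  μ^(1)=3; μ^(2)=2; μ^(3)=5/3; μ^(4)=-3; μ^(5)=-7/2

((0, 0, 1, 0, 0); (0, 0, 0, 2, 0); (0, 0, 2, 2, 2); (1, 0, 0, 0, 0); (2, 2, 0, 0, 0))


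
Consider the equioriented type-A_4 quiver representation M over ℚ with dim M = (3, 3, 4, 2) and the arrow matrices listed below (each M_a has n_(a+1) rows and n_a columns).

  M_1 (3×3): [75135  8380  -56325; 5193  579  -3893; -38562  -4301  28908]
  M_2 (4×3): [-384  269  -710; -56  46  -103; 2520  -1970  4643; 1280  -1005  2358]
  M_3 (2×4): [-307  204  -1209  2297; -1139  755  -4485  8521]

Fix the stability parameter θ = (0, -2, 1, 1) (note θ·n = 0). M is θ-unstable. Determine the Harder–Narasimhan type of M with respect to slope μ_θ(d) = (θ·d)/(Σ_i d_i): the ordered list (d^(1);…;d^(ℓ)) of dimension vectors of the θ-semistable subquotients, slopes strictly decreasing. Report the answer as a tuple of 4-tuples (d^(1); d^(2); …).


Interval decomposition of M: I[1,1], I[1,3], I[1,4], I[2,2], I[3,3], I[3,4].
HN type (ℓ=4): μ^(1)=1; μ^(2)=0; μ^(3)=-1; μ^(4)=-2

((0, 0, 4, 2); (1, 0, 0, 0); (2, 2, 0, 0); (0, 1, 0, 0))


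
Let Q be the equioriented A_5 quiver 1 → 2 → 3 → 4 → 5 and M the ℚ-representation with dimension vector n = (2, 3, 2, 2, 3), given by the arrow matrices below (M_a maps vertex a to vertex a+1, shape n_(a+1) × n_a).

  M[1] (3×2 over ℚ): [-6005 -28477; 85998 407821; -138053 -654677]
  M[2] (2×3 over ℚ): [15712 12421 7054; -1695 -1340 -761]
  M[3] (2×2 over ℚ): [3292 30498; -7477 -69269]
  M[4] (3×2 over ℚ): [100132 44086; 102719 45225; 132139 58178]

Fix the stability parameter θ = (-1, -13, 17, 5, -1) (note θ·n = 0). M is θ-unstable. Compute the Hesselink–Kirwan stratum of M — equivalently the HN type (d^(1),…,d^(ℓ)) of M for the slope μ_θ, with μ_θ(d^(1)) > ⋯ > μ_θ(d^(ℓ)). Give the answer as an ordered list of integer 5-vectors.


Interval decomposition of M: I[1,2], I[1,5], I[2,5], I[5,5].
HN type (ℓ=4): μ^(1)=7; μ^(2)=-1; μ^(3)=-7; μ^(4)=-13

((0, 0, 2, 2, 2); (0, 0, 0, 0, 1); (2, 2, 0, 0, 0); (0, 1, 0, 0, 0))


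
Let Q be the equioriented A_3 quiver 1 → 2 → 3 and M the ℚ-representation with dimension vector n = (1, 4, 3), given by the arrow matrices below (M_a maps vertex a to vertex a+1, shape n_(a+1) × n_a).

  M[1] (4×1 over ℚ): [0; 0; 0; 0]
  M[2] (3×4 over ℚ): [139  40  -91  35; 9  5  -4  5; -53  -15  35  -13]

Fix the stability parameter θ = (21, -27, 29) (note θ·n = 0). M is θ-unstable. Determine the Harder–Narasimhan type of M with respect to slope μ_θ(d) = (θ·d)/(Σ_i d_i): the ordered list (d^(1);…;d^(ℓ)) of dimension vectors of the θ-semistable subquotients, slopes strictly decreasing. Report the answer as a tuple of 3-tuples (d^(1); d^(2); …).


Barcode: M ≅ I[1,1], I[2,2], I[2,3]^3. HN layers by μ_θ (3 steps, strictly decreasing):
  μ^(1)=29; μ^(2)=21; μ^(3)=-27

((0, 0, 3); (1, 0, 0); (0, 4, 0))


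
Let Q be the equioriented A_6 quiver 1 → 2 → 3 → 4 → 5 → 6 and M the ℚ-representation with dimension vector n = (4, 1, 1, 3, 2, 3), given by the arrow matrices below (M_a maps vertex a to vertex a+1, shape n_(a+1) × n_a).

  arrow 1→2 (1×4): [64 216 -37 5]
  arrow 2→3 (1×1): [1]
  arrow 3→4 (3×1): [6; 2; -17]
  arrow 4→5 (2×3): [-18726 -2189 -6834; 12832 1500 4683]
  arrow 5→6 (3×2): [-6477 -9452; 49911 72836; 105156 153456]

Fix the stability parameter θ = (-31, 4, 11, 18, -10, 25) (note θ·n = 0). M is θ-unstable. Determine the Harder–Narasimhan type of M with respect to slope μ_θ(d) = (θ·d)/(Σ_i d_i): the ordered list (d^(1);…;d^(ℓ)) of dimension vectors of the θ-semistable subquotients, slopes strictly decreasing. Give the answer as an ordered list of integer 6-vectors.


Interval decomposition of M: I[1,1]^3, I[1,5], I[4,4], I[4,6], I[6,6]^2.
HN type (ℓ=5): μ^(1)=25; μ^(2)=18; μ^(3)=19/3; μ^(4)=4; μ^(5)=-31

((0, 0, 0, 0, 0, 3); (0, 0, 0, 1, 0, 0); (0, 0, 1, 1, 1, 0); (0, 1, 0, 1, 1, 0); (4, 0, 0, 0, 0, 0))


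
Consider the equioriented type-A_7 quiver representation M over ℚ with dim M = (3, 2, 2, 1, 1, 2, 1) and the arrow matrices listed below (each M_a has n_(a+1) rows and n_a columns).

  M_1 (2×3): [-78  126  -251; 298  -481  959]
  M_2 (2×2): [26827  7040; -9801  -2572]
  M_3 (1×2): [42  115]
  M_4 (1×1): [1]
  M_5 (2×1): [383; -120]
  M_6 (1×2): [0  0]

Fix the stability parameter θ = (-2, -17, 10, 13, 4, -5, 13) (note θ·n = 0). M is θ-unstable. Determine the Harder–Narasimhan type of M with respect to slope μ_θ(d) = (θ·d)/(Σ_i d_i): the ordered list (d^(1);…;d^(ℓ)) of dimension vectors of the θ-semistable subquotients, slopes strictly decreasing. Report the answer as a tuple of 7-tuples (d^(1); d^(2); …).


Barcode: M ≅ I[1,1], I[1,3], I[1,6], I[6,6], I[7,7]. HN layers by μ_θ (6 steps, strictly decreasing):
  μ^(1)=13; μ^(2)=10; μ^(3)=11/2; μ^(4)=-2; μ^(5)=-5; μ^(6)=-19/2

((0, 0, 0, 0, 0, 0, 1); (0, 0, 1, 0, 0, 0, 0); (0, 0, 1, 1, 1, 1, 0); (1, 0, 0, 0, 0, 0, 0); (0, 0, 0, 0, 0, 1, 0); (2, 2, 0, 0, 0, 0, 0))


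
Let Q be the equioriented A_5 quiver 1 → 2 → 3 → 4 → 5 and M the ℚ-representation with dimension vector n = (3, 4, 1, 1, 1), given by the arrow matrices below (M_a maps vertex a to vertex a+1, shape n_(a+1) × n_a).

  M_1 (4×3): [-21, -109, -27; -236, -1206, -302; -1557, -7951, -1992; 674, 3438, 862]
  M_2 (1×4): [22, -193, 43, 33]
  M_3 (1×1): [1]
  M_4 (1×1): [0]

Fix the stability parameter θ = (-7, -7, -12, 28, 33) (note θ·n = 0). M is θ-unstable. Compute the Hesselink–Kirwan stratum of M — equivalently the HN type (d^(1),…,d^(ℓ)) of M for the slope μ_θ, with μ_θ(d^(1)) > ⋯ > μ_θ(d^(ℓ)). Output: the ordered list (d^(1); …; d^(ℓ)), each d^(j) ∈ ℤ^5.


Interval decomposition of M: I[1,2]^2, I[1,4], I[2,2], I[5,5].
HN type (ℓ=4): μ^(1)=33; μ^(2)=28; μ^(3)=-7; μ^(4)=-26/3

((0, 0, 0, 0, 1); (0, 0, 0, 1, 0); (2, 3, 0, 0, 0); (1, 1, 1, 0, 0))


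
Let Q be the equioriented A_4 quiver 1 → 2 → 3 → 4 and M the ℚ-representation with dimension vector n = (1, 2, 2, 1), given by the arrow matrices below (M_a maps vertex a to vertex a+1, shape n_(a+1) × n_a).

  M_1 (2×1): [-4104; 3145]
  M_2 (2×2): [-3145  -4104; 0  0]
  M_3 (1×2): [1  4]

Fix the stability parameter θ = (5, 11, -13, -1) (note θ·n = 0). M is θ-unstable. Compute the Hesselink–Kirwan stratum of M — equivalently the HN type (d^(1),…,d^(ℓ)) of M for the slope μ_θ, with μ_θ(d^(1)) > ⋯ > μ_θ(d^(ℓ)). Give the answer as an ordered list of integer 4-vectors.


Via rank(M_{q-1}∘⋯∘M_p): M ≅ I[1,2], I[2,4], I[3,3].
μ_θ-semistable layers: μ^(1)=11; μ^(2)=5; μ^(3)=-1; μ^(4)=-13

((0, 1, 0, 0); (1, 0, 0, 0); (0, 1, 1, 1); (0, 0, 1, 0))


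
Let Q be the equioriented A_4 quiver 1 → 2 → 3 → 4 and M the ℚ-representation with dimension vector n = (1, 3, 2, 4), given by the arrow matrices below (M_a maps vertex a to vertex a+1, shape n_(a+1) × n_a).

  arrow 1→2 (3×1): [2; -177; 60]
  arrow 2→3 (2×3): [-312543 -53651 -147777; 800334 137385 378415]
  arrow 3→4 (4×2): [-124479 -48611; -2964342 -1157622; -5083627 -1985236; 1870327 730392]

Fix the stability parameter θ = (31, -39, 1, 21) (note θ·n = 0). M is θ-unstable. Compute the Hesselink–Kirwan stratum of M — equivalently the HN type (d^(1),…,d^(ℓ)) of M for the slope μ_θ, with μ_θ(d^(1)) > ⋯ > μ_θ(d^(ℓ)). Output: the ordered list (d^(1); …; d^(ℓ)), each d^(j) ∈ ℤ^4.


Interval decomposition of M: I[1,4], I[2,2], I[2,4], I[4,4]^2.
HN type (ℓ=4): μ^(1)=21; μ^(2)=1; μ^(3)=-4; μ^(4)=-39

((0, 0, 0, 4); (0, 0, 2, 0); (1, 1, 0, 0); (0, 2, 0, 0))


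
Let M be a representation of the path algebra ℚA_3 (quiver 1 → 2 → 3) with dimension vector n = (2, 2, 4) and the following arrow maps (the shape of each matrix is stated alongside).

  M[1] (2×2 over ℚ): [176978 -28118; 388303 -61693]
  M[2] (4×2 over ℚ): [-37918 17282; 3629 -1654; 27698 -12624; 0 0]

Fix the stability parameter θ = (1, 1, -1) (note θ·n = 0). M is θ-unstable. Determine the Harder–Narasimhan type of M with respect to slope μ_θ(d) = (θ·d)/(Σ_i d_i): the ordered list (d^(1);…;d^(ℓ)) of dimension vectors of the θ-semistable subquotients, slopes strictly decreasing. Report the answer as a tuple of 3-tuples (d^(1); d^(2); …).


Barcode: M ≅ I[1,1], I[1,3], I[2,3], I[3,3]^2. HN layers by μ_θ (4 steps, strictly decreasing):
  μ^(1)=1; μ^(2)=1/3; μ^(3)=0; μ^(4)=-1

((1, 0, 0); (1, 1, 1); (0, 1, 1); (0, 0, 2))


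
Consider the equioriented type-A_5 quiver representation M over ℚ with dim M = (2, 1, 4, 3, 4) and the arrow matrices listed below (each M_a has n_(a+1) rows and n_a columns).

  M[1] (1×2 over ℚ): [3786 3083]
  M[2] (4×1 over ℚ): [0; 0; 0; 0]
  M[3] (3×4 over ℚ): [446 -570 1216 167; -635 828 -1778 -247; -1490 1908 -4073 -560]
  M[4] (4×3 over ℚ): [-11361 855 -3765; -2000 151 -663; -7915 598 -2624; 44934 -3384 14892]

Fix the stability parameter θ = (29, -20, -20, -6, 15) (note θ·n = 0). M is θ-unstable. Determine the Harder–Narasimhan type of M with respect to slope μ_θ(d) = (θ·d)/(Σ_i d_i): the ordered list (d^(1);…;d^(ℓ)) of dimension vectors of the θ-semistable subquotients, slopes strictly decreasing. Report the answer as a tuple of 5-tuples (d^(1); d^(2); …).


Via rank(M_{q-1}∘⋯∘M_p): M ≅ I[1,1], I[1,2], I[3,3], I[3,4], I[3,5]^2, I[5,5]^2.
μ_θ-semistable layers: μ^(1)=29; μ^(2)=15; μ^(3)=9/2; μ^(4)=-6; μ^(5)=-20

((1, 0, 0, 0, 0); (0, 0, 0, 0, 4); (1, 1, 0, 0, 0); (0, 0, 0, 3, 0); (0, 0, 4, 0, 0))


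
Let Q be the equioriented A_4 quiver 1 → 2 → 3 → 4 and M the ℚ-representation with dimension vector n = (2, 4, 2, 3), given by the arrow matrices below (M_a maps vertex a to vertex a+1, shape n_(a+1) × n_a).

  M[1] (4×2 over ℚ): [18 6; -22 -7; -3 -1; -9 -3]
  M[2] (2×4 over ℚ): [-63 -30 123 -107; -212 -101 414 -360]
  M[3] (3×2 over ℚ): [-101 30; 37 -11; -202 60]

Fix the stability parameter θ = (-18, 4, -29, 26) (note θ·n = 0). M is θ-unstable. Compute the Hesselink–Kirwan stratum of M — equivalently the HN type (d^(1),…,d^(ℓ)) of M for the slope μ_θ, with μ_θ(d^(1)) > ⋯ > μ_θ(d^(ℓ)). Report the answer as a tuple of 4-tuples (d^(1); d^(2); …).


Barcode: M ≅ I[1,2], I[1,4], I[2,2], I[2,4], I[4,4]. HN layers by μ_θ (4 steps, strictly decreasing):
  μ^(1)=26; μ^(2)=4; μ^(3)=-25/2; μ^(4)=-18

((0, 0, 0, 3); (0, 2, 0, 0); (0, 2, 2, 0); (2, 0, 0, 0))


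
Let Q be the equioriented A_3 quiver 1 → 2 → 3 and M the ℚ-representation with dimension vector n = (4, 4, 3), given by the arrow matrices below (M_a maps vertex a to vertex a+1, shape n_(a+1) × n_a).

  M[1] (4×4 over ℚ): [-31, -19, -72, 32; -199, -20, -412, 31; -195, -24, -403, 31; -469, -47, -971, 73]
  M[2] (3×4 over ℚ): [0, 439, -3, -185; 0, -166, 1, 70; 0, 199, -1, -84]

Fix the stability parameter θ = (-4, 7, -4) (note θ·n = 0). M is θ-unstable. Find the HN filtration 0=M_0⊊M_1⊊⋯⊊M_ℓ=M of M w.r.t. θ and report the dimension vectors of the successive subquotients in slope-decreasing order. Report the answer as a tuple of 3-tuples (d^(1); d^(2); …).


Interval decomposition of M: I[1,2], I[1,3]^3.
HN type (ℓ=3): μ^(1)=7; μ^(2)=3/2; μ^(3)=-4

((0, 1, 0); (0, 3, 3); (4, 0, 0))


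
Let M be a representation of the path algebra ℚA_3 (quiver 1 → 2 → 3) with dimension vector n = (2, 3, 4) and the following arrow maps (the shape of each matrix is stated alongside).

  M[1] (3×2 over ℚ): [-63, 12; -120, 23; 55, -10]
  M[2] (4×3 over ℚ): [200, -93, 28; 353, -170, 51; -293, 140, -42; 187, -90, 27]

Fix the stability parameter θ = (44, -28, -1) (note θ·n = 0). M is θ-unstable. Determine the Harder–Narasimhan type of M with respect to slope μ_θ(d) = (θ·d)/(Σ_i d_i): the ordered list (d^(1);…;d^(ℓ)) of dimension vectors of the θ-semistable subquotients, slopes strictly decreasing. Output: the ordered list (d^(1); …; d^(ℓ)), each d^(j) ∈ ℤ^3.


Barcode: M ≅ I[1,3]^2, I[2,3], I[3,3]. HN layers by μ_θ (3 steps, strictly decreasing):
  μ^(1)=5; μ^(2)=-1; μ^(3)=-28

((2, 2, 2); (0, 0, 2); (0, 1, 0))


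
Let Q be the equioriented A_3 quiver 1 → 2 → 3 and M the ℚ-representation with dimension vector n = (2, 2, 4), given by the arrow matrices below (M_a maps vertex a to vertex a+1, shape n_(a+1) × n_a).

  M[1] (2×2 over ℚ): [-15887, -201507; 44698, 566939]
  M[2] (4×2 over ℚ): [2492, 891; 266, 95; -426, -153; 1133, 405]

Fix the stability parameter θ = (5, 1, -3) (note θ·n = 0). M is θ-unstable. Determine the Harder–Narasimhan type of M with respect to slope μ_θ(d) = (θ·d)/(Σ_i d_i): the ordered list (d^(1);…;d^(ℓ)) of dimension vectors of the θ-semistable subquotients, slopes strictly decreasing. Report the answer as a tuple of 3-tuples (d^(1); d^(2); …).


Barcode: M ≅ I[1,3]^2, I[3,3]^2. HN layers by μ_θ (2 steps, strictly decreasing):
  μ^(1)=1; μ^(2)=-3

((2, 2, 2); (0, 0, 2))


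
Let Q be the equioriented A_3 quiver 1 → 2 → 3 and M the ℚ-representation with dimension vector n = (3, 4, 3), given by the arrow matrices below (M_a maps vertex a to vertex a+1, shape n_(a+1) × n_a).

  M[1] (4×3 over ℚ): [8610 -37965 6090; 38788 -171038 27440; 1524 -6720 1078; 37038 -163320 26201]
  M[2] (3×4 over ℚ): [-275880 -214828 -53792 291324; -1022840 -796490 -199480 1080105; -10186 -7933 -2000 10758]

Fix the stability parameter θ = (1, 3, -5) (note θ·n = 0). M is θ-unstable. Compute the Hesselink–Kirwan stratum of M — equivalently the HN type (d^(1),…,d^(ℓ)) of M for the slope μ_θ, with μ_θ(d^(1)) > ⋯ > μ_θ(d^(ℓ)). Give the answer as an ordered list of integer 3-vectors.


Interval decomposition of M: I[1,1], I[1,2], I[1,3], I[2,2], I[2,3], I[3,3].
HN type (ℓ=5): μ^(1)=3; μ^(2)=1; μ^(3)=-1/3; μ^(4)=-1; μ^(5)=-5

((0, 2, 0); (2, 0, 0); (1, 1, 1); (0, 1, 1); (0, 0, 1))


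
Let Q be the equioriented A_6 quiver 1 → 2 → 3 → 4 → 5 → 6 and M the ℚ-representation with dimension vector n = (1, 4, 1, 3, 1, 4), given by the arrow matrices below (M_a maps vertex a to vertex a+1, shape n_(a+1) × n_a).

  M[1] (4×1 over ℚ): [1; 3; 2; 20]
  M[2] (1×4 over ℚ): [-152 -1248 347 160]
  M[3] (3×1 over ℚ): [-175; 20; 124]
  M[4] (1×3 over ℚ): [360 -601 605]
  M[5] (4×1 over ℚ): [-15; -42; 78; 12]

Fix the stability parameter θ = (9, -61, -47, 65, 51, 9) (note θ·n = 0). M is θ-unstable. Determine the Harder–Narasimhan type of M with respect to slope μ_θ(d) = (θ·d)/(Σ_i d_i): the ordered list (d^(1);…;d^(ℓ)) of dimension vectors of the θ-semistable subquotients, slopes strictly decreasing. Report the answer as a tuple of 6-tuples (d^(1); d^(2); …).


Barcode: M ≅ I[1,4], I[2,2]^3, I[4,4], I[4,6], I[6,6]^3. HN layers by μ_θ (5 steps, strictly decreasing):
  μ^(1)=65; μ^(2)=125/3; μ^(3)=9; μ^(4)=-33; μ^(5)=-61

((0, 0, 0, 2, 0, 0); (0, 0, 0, 1, 1, 1); (0, 0, 0, 0, 0, 3); (1, 1, 1, 0, 0, 0); (0, 3, 0, 0, 0, 0))


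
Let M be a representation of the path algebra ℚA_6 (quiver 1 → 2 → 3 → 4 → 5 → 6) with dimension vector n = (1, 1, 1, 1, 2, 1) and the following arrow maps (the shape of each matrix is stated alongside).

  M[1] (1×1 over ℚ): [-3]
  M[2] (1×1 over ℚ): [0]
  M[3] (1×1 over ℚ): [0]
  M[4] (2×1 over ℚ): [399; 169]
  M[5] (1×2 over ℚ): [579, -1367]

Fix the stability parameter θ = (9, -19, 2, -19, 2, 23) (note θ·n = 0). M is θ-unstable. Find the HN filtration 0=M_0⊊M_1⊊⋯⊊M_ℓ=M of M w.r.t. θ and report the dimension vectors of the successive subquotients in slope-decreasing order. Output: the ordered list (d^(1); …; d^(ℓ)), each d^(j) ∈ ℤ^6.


Via rank(M_{q-1}∘⋯∘M_p): M ≅ I[1,2], I[3,3], I[4,6], I[5,5].
μ_θ-semistable layers: μ^(1)=23; μ^(2)=2; μ^(3)=-5; μ^(4)=-19

((0, 0, 0, 0, 0, 1); (0, 0, 1, 0, 2, 0); (1, 1, 0, 0, 0, 0); (0, 0, 0, 1, 0, 0))


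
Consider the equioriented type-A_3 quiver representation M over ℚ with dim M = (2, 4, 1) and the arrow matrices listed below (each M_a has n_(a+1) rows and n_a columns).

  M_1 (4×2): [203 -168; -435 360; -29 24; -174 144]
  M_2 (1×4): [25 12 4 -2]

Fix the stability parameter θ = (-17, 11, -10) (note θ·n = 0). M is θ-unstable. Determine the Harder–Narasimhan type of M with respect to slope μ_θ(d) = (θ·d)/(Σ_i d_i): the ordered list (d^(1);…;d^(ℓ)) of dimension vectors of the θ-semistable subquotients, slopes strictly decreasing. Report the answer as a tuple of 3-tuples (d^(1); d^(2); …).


Via rank(M_{q-1}∘⋯∘M_p): M ≅ I[1,1], I[1,3], I[2,2]^3.
μ_θ-semistable layers: μ^(1)=11; μ^(2)=1/2; μ^(3)=-17

((0, 3, 0); (0, 1, 1); (2, 0, 0))


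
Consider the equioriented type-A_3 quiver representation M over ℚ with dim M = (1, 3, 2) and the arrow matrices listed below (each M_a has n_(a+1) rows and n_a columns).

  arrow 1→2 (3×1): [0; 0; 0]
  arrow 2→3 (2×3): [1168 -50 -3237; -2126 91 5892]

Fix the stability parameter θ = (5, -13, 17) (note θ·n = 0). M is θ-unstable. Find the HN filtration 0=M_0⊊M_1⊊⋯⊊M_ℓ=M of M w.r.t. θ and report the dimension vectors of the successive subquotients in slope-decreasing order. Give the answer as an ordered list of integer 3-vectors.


Barcode: M ≅ I[1,1], I[2,2], I[2,3]^2. HN layers by μ_θ (3 steps, strictly decreasing):
  μ^(1)=17; μ^(2)=5; μ^(3)=-13

((0, 0, 2); (1, 0, 0); (0, 3, 0))


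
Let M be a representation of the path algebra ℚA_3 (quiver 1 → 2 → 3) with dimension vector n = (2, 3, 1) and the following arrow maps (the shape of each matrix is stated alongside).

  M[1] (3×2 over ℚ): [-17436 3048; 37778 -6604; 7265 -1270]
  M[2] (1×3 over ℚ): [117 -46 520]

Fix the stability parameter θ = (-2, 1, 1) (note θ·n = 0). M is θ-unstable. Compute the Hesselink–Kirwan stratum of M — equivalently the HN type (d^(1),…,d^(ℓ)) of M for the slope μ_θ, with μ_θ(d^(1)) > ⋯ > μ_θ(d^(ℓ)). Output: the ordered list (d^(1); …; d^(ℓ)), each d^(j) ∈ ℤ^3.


Via rank(M_{q-1}∘⋯∘M_p): M ≅ I[1,1], I[1,2], I[2,2], I[2,3].
μ_θ-semistable layers: μ^(1)=1; μ^(2)=-2

((0, 3, 1); (2, 0, 0))


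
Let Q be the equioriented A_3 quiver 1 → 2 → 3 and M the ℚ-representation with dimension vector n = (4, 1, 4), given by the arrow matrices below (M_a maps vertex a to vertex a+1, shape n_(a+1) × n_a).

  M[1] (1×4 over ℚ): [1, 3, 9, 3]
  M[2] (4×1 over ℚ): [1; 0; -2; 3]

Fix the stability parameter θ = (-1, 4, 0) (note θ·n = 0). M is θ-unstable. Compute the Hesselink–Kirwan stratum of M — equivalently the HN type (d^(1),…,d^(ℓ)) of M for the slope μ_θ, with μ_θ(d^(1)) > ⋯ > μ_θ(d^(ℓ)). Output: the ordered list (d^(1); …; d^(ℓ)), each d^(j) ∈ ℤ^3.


Interval decomposition of M: I[1,1]^3, I[1,3], I[3,3]^3.
HN type (ℓ=3): μ^(1)=2; μ^(2)=0; μ^(3)=-1

((0, 1, 1); (0, 0, 3); (4, 0, 0))


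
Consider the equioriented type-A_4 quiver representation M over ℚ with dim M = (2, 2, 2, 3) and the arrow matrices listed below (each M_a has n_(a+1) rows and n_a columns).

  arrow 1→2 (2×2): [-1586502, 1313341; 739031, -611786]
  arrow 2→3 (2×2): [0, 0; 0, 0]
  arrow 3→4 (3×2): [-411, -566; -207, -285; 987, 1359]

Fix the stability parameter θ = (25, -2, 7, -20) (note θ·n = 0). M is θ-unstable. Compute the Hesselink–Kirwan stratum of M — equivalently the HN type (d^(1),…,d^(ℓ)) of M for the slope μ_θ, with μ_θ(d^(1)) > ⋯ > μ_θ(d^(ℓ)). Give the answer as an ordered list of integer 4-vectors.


Via rank(M_{q-1}∘⋯∘M_p): M ≅ I[1,2]^2, I[3,4]^2, I[4,4].
μ_θ-semistable layers: μ^(1)=23/2; μ^(2)=-13/2; μ^(3)=-20

((2, 2, 0, 0); (0, 0, 2, 2); (0, 0, 0, 1))


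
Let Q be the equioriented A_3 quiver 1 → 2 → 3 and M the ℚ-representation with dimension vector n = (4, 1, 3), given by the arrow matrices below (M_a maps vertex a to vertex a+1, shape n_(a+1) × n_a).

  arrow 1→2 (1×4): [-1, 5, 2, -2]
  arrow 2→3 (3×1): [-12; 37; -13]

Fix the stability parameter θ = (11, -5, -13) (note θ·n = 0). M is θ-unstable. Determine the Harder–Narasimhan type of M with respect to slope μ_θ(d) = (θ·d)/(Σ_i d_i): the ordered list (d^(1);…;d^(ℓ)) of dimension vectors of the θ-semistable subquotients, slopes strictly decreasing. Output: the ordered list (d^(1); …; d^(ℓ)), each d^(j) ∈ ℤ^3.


Interval decomposition of M: I[1,1]^3, I[1,3], I[3,3]^2.
HN type (ℓ=3): μ^(1)=11; μ^(2)=-7/3; μ^(3)=-13

((3, 0, 0); (1, 1, 1); (0, 0, 2))


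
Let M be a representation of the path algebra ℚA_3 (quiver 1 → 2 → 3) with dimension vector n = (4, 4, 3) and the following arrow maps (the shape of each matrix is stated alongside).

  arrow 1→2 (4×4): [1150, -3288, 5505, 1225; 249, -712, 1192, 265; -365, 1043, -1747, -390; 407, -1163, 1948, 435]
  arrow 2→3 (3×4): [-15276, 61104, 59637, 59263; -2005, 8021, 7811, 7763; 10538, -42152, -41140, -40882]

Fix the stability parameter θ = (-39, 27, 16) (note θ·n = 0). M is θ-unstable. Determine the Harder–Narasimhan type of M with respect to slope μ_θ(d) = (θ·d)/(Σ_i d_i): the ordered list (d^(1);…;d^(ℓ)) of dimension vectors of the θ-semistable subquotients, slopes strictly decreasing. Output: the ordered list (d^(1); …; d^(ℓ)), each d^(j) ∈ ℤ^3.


Via rank(M_{q-1}∘⋯∘M_p): M ≅ I[1,1], I[1,3]^3, I[2,2].
μ_θ-semistable layers: μ^(1)=27; μ^(2)=43/2; μ^(3)=-39

((0, 1, 0); (0, 3, 3); (4, 0, 0))


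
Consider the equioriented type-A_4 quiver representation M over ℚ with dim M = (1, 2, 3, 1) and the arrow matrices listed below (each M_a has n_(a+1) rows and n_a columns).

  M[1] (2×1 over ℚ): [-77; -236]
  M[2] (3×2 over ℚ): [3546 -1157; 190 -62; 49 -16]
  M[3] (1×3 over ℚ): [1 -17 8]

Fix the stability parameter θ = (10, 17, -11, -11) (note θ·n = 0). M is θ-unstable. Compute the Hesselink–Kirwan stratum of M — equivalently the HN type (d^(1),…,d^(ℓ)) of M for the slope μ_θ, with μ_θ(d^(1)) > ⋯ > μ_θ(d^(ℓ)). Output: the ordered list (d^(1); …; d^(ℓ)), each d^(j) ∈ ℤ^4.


Via rank(M_{q-1}∘⋯∘M_p): M ≅ I[1,3], I[2,4], I[3,3].
μ_θ-semistable layers: μ^(1)=16/3; μ^(2)=-5/3; μ^(3)=-11

((1, 1, 1, 0); (0, 1, 1, 1); (0, 0, 1, 0))


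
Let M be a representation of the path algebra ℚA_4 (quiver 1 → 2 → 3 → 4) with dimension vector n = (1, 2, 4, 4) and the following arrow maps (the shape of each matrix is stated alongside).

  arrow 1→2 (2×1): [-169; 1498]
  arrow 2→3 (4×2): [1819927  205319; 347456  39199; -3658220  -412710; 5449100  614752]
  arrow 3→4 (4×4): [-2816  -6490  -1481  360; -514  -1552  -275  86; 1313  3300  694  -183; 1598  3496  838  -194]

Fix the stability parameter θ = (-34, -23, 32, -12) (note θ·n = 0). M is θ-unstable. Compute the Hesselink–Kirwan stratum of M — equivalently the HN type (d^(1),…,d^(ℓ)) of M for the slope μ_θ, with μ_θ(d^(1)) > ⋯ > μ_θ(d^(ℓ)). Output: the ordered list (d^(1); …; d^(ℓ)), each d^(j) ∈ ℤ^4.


Interval decomposition of M: I[1,4], I[2,4], I[3,3], I[3,4], I[4,4].
HN type (ℓ=5): μ^(1)=32; μ^(2)=10; μ^(3)=-12; μ^(4)=-23; μ^(5)=-34

((0, 0, 1, 0); (0, 0, 3, 3); (0, 0, 0, 1); (0, 2, 0, 0); (1, 0, 0, 0))


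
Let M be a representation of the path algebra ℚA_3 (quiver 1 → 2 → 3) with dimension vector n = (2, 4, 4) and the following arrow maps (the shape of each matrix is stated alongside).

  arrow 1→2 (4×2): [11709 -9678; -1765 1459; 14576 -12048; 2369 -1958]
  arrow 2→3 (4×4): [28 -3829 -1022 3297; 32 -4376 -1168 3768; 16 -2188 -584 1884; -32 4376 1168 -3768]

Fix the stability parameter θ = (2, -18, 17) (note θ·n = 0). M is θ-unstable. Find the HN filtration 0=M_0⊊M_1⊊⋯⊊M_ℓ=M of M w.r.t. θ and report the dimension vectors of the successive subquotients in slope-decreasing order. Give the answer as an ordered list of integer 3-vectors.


Via rank(M_{q-1}∘⋯∘M_p): M ≅ I[1,2], I[1,3], I[2,2]^2, I[3,3]^3.
μ_θ-semistable layers: μ^(1)=17; μ^(2)=-8; μ^(3)=-18

((0, 0, 4); (2, 2, 0); (0, 2, 0))


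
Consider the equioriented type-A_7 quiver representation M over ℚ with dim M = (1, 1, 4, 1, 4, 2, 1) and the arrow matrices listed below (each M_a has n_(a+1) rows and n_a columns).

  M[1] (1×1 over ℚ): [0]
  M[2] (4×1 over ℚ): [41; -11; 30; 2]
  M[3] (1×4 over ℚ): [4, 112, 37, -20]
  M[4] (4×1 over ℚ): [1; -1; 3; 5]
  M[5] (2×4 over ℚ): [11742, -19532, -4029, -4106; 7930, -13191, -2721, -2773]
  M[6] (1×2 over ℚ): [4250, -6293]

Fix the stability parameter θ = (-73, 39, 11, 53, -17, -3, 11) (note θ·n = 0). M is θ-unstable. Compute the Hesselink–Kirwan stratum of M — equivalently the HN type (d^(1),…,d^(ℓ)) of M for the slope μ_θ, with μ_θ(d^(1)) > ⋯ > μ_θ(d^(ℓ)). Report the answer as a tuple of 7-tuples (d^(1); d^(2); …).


Barcode: M ≅ I[1,1], I[2,7], I[3,3]^3, I[5,5]^2, I[5,6]. HN layers by μ_θ (5 steps, strictly decreasing):
  μ^(1)=47/3; μ^(2)=11; μ^(3)=-3; μ^(4)=-17; μ^(5)=-73

((0, 1, 1, 1, 1, 1, 1); (0, 0, 3, 0, 0, 0, 0); (0, 0, 0, 0, 0, 1, 0); (0, 0, 0, 0, 3, 0, 0); (1, 0, 0, 0, 0, 0, 0))


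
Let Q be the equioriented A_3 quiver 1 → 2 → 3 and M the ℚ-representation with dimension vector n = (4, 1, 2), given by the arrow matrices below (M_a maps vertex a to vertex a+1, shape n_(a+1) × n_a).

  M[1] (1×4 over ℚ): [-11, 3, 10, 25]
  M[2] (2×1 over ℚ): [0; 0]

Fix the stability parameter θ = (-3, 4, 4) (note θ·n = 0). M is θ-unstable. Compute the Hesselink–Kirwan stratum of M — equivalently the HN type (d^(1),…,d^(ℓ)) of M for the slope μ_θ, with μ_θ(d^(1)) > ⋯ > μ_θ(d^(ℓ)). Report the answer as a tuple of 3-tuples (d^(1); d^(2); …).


Via rank(M_{q-1}∘⋯∘M_p): M ≅ I[1,1]^3, I[1,2], I[3,3]^2.
μ_θ-semistable layers: μ^(1)=4; μ^(2)=-3

((0, 1, 2); (4, 0, 0))


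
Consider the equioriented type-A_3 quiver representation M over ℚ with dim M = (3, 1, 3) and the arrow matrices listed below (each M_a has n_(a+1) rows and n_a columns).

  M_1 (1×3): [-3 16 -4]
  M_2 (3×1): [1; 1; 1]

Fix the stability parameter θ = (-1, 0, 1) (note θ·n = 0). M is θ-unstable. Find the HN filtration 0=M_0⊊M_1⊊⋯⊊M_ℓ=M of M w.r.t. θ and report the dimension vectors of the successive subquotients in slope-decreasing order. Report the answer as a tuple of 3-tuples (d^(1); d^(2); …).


Via rank(M_{q-1}∘⋯∘M_p): M ≅ I[1,1]^2, I[1,3], I[3,3]^2.
μ_θ-semistable layers: μ^(1)=1; μ^(2)=0; μ^(3)=-1

((0, 0, 3); (0, 1, 0); (3, 0, 0))


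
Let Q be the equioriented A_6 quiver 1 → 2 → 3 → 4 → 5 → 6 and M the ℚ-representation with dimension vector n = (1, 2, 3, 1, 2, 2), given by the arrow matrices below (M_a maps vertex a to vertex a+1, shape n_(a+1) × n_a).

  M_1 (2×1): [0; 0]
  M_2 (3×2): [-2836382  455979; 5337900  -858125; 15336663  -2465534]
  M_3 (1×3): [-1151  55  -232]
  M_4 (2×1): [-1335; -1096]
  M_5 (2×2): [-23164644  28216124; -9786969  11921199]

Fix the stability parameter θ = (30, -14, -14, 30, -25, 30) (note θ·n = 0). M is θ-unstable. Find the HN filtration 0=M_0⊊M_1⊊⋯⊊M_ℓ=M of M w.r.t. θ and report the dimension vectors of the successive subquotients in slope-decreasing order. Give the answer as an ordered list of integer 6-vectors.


Barcode: M ≅ I[1,1], I[2,3], I[2,6], I[3,3], I[5,5], I[6,6]. HN layers by μ_θ (4 steps, strictly decreasing):
  μ^(1)=30; μ^(2)=5/2; μ^(3)=-14; μ^(4)=-25

((1, 0, 0, 0, 0, 2); (0, 0, 0, 1, 1, 0); (0, 2, 3, 0, 0, 0); (0, 0, 0, 0, 1, 0))


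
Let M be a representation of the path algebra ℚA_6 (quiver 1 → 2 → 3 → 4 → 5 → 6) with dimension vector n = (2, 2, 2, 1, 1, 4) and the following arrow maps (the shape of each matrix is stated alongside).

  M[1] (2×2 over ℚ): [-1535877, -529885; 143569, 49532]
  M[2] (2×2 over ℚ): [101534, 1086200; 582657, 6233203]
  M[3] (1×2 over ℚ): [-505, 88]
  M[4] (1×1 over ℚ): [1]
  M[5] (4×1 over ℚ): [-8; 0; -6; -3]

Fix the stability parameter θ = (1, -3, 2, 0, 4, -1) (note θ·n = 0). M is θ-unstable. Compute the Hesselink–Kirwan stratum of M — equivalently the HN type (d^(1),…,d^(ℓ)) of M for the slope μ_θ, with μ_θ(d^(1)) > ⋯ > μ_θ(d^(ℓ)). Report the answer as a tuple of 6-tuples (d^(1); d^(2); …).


Interval decomposition of M: I[1,3], I[1,6], I[6,6]^3.
HN type (ℓ=4): μ^(1)=2; μ^(2)=3/2; μ^(3)=1; μ^(4)=-1

((0, 0, 1, 0, 0, 0); (0, 0, 0, 0, 1, 1); (0, 0, 1, 1, 0, 0); (2, 2, 0, 0, 0, 3))


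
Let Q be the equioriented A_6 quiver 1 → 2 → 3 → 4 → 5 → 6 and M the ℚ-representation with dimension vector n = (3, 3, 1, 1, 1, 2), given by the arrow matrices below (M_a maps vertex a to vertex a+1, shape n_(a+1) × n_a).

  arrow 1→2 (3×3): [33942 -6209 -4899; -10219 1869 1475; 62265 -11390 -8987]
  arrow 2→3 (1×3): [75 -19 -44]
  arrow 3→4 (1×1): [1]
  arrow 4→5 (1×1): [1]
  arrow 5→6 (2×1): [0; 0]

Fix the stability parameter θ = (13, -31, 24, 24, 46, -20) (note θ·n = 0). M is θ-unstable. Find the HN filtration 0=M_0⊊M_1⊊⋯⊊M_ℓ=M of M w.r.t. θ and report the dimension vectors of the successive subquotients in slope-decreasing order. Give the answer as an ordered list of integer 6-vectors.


Barcode: M ≅ I[1,2]^2, I[1,5], I[6,6]^2. HN layers by μ_θ (4 steps, strictly decreasing):
  μ^(1)=46; μ^(2)=24; μ^(3)=-9; μ^(4)=-20

((0, 0, 0, 0, 1, 0); (0, 0, 1, 1, 0, 0); (3, 3, 0, 0, 0, 0); (0, 0, 0, 0, 0, 2))


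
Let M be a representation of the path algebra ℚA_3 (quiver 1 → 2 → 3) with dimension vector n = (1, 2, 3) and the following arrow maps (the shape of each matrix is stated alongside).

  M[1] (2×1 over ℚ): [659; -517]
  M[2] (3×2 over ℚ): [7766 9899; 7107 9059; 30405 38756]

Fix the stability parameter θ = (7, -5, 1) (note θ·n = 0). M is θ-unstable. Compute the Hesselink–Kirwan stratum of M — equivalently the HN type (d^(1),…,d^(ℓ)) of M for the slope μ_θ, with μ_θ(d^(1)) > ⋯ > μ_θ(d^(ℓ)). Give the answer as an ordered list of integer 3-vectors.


Interval decomposition of M: I[1,3], I[2,3], I[3,3].
HN type (ℓ=2): μ^(1)=1; μ^(2)=-5

((1, 1, 3); (0, 1, 0))


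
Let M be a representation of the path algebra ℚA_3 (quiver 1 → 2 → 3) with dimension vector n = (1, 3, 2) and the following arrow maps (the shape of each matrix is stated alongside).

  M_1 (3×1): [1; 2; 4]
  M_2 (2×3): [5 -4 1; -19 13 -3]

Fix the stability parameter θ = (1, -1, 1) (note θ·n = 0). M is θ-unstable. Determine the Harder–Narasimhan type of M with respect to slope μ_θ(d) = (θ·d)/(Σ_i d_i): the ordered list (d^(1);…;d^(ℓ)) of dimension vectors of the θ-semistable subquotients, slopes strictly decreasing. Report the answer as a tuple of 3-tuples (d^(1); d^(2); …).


Interval decomposition of M: I[1,3], I[2,2], I[2,3].
HN type (ℓ=3): μ^(1)=1; μ^(2)=0; μ^(3)=-1

((0, 0, 2); (1, 1, 0); (0, 2, 0))


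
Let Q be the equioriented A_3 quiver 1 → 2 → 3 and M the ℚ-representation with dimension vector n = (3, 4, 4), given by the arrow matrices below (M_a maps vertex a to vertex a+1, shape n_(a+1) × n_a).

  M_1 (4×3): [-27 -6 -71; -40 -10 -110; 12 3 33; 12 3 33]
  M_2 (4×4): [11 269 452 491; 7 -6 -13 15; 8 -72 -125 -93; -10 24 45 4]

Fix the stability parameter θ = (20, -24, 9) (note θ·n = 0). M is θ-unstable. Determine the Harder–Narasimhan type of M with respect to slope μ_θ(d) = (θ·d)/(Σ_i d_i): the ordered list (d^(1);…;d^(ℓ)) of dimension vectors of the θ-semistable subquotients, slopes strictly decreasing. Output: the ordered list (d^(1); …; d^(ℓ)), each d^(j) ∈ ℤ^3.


Interval decomposition of M: I[1,1], I[1,3]^2, I[2,3]^2.
HN type (ℓ=4): μ^(1)=20; μ^(2)=9; μ^(3)=-2; μ^(4)=-24

((1, 0, 0); (0, 0, 4); (2, 2, 0); (0, 2, 0))


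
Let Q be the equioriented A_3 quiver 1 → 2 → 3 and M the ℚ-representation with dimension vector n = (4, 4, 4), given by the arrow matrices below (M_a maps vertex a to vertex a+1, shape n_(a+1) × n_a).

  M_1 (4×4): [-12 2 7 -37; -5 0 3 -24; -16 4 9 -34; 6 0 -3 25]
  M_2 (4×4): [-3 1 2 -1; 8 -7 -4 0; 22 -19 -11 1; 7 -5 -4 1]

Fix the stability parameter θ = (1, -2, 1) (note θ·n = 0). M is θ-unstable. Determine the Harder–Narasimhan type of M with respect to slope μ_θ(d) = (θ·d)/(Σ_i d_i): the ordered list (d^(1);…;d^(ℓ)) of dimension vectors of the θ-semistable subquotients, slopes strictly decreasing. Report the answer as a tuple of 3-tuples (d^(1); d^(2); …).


Interval decomposition of M: I[1,3]^4.
HN type (ℓ=2): μ^(1)=1; μ^(2)=-1/2

((0, 0, 4); (4, 4, 0))
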